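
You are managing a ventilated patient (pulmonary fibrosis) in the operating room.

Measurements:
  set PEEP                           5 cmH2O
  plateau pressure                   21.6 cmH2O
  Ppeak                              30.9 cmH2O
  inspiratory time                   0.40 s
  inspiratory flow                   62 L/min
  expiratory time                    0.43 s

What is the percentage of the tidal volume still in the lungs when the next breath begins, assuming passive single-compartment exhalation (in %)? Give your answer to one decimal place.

14.7

Flow: 62 L/min ÷ 60 = 1.0333 L/s.
Vt = flow × Ti = 1.0333 L/s × 0.40 s × 1000 mL/L = 413.32 mL.
R = (PIP − Pplat)/V̇ = (30.9 − 21.6) / 1.0333 = 9.3/1.0333 = 9.0 cmH2O·s/L.
C = Vt/(Pplat − PEEP) = 413.32 / (21.6 − 5) = 413.32/16.6 = 24.899 mL/cmH2O.
τ = R × C = 9.0 × 0.0249 L/cmH2O = 0.2241 s.
Fraction remaining at end-expiration = e^(−Te/τ) = e^(−0.43/0.2241) = 0.1468 → 14.68%.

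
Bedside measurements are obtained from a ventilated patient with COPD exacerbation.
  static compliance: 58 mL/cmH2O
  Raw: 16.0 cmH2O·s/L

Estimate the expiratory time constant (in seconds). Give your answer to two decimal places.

0.93

τ = R × C = 16.0 × 58 mL/cmH2O = 16.0 × 0.058 L/cmH2O = 0.928 s.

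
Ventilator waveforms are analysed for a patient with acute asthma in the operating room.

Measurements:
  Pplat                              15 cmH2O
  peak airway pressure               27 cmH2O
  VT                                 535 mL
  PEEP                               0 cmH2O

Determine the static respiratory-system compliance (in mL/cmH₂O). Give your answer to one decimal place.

35.7

Cstat = Vt / (Pplat − PEEP) = 535 / (15 − 0) = 535 / 15.0 = 35.667 mL/cmH2O.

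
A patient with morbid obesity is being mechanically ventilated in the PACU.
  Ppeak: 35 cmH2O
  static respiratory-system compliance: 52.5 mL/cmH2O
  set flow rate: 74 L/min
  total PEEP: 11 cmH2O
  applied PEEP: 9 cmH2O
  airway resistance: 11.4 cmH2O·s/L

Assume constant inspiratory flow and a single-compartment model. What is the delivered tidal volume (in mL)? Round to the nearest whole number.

522

Flow: 74 L/min ÷ 60 = 1.2333 L/s.
Total PEEP = 11 cmH2O (set 9 + intrinsic 2); this is the baseline alveolar pressure.
Equation of motion (constant flow): PIP = Vt/C + R·V̇ + PEEP.
Vt/C = PIP − R·V̇ − PEEP = 35 − 14.06 − 11 = 9.94 cmH2O.
Vt = C × 9.94 = 52.5 × 9.94 = 521.85 mL.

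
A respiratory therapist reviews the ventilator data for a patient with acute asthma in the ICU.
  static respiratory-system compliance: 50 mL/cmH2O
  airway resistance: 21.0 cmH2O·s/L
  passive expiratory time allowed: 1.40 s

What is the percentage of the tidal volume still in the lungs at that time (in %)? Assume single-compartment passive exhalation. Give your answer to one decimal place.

26.4

τ = R × C = 21.0 × 50 mL/cmH2O = 21.0 × 0.050 L/cmH2O = 1.05 s.
Passive exhalation: V(t)/V₀ = e^(−t/τ) = e^(−1.40/1.05) = 0.2636.
Fraction remaining = 0.2636 → 26.36%.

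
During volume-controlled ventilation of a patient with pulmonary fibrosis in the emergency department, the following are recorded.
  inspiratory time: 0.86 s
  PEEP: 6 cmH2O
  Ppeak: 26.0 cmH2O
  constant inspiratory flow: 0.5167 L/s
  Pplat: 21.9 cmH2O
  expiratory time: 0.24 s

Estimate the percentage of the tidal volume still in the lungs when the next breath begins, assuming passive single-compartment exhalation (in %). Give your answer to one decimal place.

Vt = flow × Ti = 0.5167 L/s × 0.86 s × 1000 mL/L = 444.36 mL.
R = (PIP − Pplat)/V̇ = (26.0 − 21.9) / 0.5167 = 4.1/0.5167 = 7.935 cmH2O·s/L.
C = Vt/(Pplat − PEEP) = 444.36 / (21.9 − 6) = 444.36/15.9 = 27.947 mL/cmH2O.
τ = R × C = 7.935 × 0.02795 L/cmH2O = 0.2218 s.
Fraction remaining at end-expiration = e^(−Te/τ) = e^(−0.24/0.2218) = 0.3389 → 33.89%.

33.9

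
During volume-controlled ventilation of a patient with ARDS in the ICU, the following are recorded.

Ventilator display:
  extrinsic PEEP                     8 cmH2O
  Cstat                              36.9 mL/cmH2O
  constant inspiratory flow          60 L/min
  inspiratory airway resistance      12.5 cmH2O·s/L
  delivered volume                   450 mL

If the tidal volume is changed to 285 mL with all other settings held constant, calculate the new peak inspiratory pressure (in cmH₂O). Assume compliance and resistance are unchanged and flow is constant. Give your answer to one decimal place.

28.2

Flow: 60 L/min ÷ 60 = 1 L/s.
PIP = Vt/C + R·V̇ + PEEP (constant-flow equation of motion).
Only the elastic term changes: ΔPIP = ΔVt / C = (285 − 450) / 36.9 = -4.472 cmH2O.
Original PIP = 450/36.9 + 12.5×1 + 8 = 32.695 cmH2O; new PIP = 32.695 + (-4.472) = 28.223 cmH2O.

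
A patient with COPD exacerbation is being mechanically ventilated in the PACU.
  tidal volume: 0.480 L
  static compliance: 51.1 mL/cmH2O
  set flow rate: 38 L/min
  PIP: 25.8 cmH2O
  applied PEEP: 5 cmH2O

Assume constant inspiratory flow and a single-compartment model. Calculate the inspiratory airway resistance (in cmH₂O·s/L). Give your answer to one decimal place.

18.0

Flow: 38 L/min ÷ 60 = 0.6333 L/s.
Equation of motion (constant flow): PIP = Vt/C + R·V̇ + PEEP.
R·V̇ = PIP − Vt/C − PEEP = 25.8 − 480/51.1 − 5 = 25.8 − 9.393 − 5 = 11.407 cmH2O.
R = 11.407 / 0.6333 = 18.012 cmH2O·s/L.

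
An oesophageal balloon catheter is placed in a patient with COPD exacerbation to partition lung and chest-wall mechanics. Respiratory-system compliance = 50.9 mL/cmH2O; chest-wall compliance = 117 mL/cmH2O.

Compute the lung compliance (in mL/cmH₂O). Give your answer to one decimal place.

90.1

1/CL = 1/Crs − 1/Ccw.
1/CL = 1/50.9 − 1/117 = 0.0111.
CL = 90.09 mL/cmH2O.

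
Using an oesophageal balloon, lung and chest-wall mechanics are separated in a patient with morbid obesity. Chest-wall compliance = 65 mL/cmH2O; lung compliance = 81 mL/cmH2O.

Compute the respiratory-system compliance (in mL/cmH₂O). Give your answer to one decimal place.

36.1

Lung and chest wall are elastances in series: 1/Crs = 1/CL + 1/Ccw.
1/Crs = 1/81 + 1/65 = 0.02773.
Crs = 36.062 mL/cmH2O.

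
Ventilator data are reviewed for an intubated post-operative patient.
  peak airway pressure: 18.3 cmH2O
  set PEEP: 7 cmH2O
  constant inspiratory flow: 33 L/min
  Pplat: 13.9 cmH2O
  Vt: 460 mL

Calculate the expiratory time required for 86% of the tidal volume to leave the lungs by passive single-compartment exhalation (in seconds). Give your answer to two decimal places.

Flow: 33 L/min ÷ 60 = 0.55 L/s.
R = (PIP − Pplat)/V̇ = (18.3 − 13.9) / 0.55 = 4.4/0.55 = 8.0 cmH2O·s/L.
C = Vt/(Pplat − PEEP) = 460.0 / (13.9 − 7) = 460.0/6.9 = 66.667 mL/cmH2O.
τ = R × C = 8.0 × 0.06667 L/cmH2O = 0.5334 s.
t = −τ·ln(1 − 0.86) = −0.5334·ln(0.14) = 1.049 s.

1.05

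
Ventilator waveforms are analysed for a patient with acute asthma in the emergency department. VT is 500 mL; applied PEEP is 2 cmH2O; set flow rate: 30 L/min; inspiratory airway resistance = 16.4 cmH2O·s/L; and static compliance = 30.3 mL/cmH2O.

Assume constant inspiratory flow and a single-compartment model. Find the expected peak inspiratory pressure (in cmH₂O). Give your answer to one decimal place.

Flow: 30 L/min ÷ 60 = 0.5 L/s.
Equation of motion (constant flow): PIP = Vt/C + R·V̇ + PEEP.
PIP = 500/30.3 + 16.4×0.5 + 2 = 16.502 + 8.2 + 2 = 26.702 cmH2O.

26.7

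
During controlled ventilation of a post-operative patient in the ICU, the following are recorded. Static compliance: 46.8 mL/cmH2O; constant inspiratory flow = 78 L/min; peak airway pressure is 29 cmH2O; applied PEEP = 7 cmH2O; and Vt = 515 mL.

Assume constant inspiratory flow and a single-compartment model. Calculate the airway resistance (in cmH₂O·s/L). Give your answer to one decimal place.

8.5

Flow: 78 L/min ÷ 60 = 1.3 L/s.
Equation of motion (constant flow): PIP = Vt/C + R·V̇ + PEEP.
R·V̇ = PIP − Vt/C − PEEP = 29 − 515/46.8 − 7 = 29 − 11.004 − 7 = 10.996 cmH2O.
R = 10.996 / 1.3 = 8.458 cmH2O·s/L.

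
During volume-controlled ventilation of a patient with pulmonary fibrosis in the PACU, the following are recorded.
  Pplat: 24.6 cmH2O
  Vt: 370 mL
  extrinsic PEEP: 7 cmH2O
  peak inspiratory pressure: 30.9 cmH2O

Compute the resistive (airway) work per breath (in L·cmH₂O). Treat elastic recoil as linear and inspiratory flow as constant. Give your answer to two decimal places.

2.33

With constant inspiratory flow the resistive pressure is constant at PIP − Pplat = 30.9 − 24.6 = 6.3 cmH2O, so resistive work = 6.3 × 0.370 = 2.331 L·cmH2O.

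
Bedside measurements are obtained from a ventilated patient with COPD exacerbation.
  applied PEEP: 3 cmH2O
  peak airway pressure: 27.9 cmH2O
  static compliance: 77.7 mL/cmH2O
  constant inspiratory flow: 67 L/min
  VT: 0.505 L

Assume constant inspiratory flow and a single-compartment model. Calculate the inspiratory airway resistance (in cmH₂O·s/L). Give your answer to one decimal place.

16.5

Flow: 67 L/min ÷ 60 = 1.1167 L/s.
Equation of motion (constant flow): PIP = Vt/C + R·V̇ + PEEP.
R·V̇ = PIP − Vt/C − PEEP = 27.9 − 505/77.7 − 3 = 27.9 − 6.499 − 3 = 18.401 cmH2O.
R = 18.401 / 1.1167 = 16.478 cmH2O·s/L.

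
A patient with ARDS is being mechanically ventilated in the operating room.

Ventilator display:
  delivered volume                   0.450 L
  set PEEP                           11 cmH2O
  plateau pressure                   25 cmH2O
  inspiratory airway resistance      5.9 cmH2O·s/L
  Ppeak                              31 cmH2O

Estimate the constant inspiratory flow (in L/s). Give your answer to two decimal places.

flow = (PIP − Pplat) / Raw = 6.0 / 5.9 = 1.017 L/s.

1.02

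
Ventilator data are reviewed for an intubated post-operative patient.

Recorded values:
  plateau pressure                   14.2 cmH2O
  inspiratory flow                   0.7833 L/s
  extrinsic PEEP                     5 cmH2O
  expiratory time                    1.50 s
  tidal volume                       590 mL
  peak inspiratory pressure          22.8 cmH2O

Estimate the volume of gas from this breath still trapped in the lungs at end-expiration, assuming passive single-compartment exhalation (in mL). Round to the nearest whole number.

R = (PIP − Pplat)/V̇ = (22.8 − 14.2) / 0.7833 = 8.6/0.7833 = 10.979 cmH2O·s/L.
C = Vt/(Pplat − PEEP) = 590.0 / (14.2 − 5) = 590.0/9.2 = 64.13 mL/cmH2O.
τ = R × C = 10.979 × 0.06413 L/cmH2O = 0.7041 s.
Fraction remaining = e^(−Te/τ) = e^(−1.50/0.7041) = 0.1188.
Trapped volume = 590.0 × 0.1188 = 70.092 mL.

70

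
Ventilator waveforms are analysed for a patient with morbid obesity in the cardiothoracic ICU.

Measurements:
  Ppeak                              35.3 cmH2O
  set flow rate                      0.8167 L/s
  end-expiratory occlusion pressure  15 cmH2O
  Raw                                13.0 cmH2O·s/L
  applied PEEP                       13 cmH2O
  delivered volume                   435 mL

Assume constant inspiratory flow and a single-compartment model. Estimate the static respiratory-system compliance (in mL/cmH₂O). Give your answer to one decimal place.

Total PEEP = 15 cmH2O (set 13 + intrinsic 2); this is the baseline alveolar pressure.
Equation of motion (constant flow): PIP = Vt/C + R·V̇ + PEEP.
Vt/C = PIP − R·V̇ − PEEP = 35.3 − 13.0×0.8167 − 15 = 35.3 − 10.617 − 15 = 9.683 cmH2O.
C = Vt / 9.683 = 435 / 9.683 = 44.924 mL/cmH2O.

44.9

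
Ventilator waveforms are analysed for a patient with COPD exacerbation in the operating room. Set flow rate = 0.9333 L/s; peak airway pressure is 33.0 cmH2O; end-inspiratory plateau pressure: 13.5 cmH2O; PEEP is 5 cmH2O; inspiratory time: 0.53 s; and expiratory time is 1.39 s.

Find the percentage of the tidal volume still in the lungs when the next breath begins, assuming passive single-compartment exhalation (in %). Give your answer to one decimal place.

31.9

Vt = flow × Ti = 0.9333 L/s × 0.53 s × 1000 mL/L = 494.65 mL.
R = (PIP − Pplat)/V̇ = (33.0 − 13.5) / 0.9333 = 19.5/0.9333 = 20.894 cmH2O·s/L.
C = Vt/(Pplat − PEEP) = 494.65 / (13.5 − 5) = 494.65/8.5 = 58.194 mL/cmH2O.
τ = R × C = 20.894 × 0.05819 L/cmH2O = 1.216 s.
Fraction remaining at end-expiration = e^(−Te/τ) = e^(−1.39/1.216) = 0.3188 → 31.88%.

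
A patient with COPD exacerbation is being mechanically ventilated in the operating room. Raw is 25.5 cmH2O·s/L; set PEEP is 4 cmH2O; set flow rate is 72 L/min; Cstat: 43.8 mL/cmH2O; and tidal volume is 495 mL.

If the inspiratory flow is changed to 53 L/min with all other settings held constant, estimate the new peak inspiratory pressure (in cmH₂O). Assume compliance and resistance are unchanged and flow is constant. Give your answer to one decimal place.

37.8

Flow: 72 L/min ÷ 60 = 1.2 L/s.
New flow: 53 L/min ÷ 60 = 0.8833 L/s.
PIP = Vt/C + R·V̇ + PEEP (constant-flow equation of motion).
Only the resistive term changes: ΔPIP = R × ΔV̇ = 25.5 × (0.8833 − 1.2) = 25.5 × -0.3167 = -8.076 cmH2O.
Original PIP = 495/43.8 + 25.5×1.2 + 4 = 45.901 cmH2O; new PIP = 45.901 + (-8.076) = 37.825 cmH2O.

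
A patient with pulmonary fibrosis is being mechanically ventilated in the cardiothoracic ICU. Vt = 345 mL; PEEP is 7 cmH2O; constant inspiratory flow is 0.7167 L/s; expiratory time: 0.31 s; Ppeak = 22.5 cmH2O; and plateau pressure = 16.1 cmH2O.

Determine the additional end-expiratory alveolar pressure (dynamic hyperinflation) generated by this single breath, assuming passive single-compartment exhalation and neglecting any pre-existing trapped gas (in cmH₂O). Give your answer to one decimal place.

3.6

R = (PIP − Pplat)/V̇ = (22.5 − 16.1) / 0.7167 = 6.4/0.7167 = 8.93 cmH2O·s/L.
C = Vt/(Pplat − PEEP) = 345.0 / (16.1 − 7) = 345.0/9.1 = 37.912 mL/cmH2O.
τ = R × C = 8.93 × 0.03791 L/cmH2O = 0.3385 s.
Fraction remaining = e^(−Te/τ) = e^(−0.31/0.3385) = 0.4002; trapped volume = 345.0 × 0.4002 = 138.07 mL.
Additional alveolar pressure from trapping ≈ V_trapped / C = 138.07 / 37.912 = 3.642 cmH2O.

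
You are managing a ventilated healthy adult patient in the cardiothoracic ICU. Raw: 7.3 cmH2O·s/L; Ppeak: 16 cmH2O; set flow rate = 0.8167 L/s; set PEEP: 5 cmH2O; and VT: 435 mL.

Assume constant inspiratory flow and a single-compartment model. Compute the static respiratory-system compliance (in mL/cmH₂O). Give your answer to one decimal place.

86.3

Equation of motion (constant flow): PIP = Vt/C + R·V̇ + PEEP.
Vt/C = PIP − R·V̇ − PEEP = 16 − 7.3×0.8167 − 5 = 16 − 5.962 − 5 = 5.038 cmH2O.
C = Vt / 5.038 = 435 / 5.038 = 86.344 mL/cmH2O.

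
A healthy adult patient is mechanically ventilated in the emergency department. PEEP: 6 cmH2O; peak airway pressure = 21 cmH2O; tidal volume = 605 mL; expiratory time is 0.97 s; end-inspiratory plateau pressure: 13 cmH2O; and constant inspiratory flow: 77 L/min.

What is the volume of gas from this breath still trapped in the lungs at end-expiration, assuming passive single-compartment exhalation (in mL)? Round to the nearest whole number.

Flow: 77 L/min ÷ 60 = 1.2833 L/s.
R = (PIP − Pplat)/V̇ = (21 − 13) / 1.2833 = 8.0/1.2833 = 6.234 cmH2O·s/L.
C = Vt/(Pplat − PEEP) = 605.0 / (13 − 6) = 605.0/7.0 = 86.429 mL/cmH2O.
τ = R × C = 6.234 × 0.08643 L/cmH2O = 0.5388 s.
Fraction remaining = e^(−Te/τ) = e^(−0.97/0.5388) = 0.1652.
Trapped volume = 605.0 × 0.1652 = 99.946 mL.

100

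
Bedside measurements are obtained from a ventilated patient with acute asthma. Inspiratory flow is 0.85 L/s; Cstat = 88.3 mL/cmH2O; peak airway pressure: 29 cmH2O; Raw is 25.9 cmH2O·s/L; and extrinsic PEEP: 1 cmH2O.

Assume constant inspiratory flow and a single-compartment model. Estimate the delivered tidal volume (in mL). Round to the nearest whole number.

528

Equation of motion (constant flow): PIP = Vt/C + R·V̇ + PEEP.
Vt/C = PIP − R·V̇ − PEEP = 29 − 22.015 − 1 = 5.985 cmH2O.
Vt = C × 5.985 = 88.3 × 5.985 = 528.48 mL.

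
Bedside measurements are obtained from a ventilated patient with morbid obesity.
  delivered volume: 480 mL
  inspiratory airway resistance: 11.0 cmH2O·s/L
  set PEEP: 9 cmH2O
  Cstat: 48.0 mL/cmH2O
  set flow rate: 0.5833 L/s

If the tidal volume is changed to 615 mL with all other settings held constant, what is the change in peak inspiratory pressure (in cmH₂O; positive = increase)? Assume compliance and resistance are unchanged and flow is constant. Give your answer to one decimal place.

2.8

PIP = Vt/C + R·V̇ + PEEP (constant-flow equation of motion).
Only the elastic term changes: ΔPIP = ΔVt / C = (615 − 480) / 48.0 = 2.813 cmH2O.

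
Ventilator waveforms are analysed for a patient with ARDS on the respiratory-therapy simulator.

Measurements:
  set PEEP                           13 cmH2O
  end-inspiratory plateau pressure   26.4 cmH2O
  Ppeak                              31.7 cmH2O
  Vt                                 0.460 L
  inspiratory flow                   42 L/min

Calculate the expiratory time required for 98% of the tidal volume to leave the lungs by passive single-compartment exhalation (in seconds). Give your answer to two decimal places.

Flow: 42 L/min ÷ 60 = 0.7 L/s.
R = (PIP − Pplat)/V̇ = (31.7 − 26.4) / 0.7 = 5.3/0.7 = 7.571 cmH2O·s/L.
C = Vt/(Pplat − PEEP) = 460.0 / (26.4 − 13) = 460.0/13.4 = 34.328 mL/cmH2O.
τ = R × C = 7.571 × 0.03433 L/cmH2O = 0.2599 s.
t = −τ·ln(1 − 0.98) = −0.2599·ln(0.02) = 1.017 s.

1.02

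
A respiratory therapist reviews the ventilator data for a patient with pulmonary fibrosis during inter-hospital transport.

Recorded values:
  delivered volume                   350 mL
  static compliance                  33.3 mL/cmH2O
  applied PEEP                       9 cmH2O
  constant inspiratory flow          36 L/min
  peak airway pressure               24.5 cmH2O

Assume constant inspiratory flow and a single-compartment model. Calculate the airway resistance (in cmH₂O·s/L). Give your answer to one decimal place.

Flow: 36 L/min ÷ 60 = 0.6 L/s.
Equation of motion (constant flow): PIP = Vt/C + R·V̇ + PEEP.
R·V̇ = PIP − Vt/C − PEEP = 24.5 − 350/33.3 − 9 = 24.5 − 10.511 − 9 = 4.989 cmH2O.
R = 4.989 / 0.6 = 8.315 cmH2O·s/L.

8.3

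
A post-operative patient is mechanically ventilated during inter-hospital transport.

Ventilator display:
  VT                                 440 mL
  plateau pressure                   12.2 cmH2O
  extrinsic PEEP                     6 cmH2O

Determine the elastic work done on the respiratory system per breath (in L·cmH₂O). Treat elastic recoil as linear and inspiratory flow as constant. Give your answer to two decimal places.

1.36

Elastic work ≈ ½ × (Pplat − PEEP) × Vt = 0.5 × (12.2 − 6) × 0.440 L = 0.5 × 6.2 × 0.440 = 1.364 L·cmH2O.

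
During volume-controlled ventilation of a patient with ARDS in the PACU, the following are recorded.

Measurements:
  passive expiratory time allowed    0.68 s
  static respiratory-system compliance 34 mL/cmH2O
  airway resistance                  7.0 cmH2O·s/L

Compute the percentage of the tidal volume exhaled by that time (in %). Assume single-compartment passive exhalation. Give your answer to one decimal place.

94.3

τ = R × C = 7.0 × 34 mL/cmH2O = 7.0 × 0.034 L/cmH2O = 0.238 s.
Passive exhalation: V(t)/V₀ = e^(−t/τ) = e^(−0.68/0.238) = 0.05743.
Fraction exhaled = 1 − 0.05743 = 0.9426 → 94.26%.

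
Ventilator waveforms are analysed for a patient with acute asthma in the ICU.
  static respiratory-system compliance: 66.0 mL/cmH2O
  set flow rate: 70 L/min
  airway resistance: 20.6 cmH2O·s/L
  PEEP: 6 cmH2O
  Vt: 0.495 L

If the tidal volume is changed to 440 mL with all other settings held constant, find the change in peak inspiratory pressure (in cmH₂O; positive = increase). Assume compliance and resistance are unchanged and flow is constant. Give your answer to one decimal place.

PIP = Vt/C + R·V̇ + PEEP (constant-flow equation of motion).
Only the elastic term changes: ΔPIP = ΔVt / C = (440 − 495) / 66.0 = -0.8333 cmH2O.

-0.8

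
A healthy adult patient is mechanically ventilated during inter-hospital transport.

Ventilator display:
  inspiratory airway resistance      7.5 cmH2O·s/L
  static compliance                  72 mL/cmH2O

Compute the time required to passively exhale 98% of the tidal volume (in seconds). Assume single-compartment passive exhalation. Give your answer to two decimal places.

τ = R × C = 7.5 × 72 mL/cmH2O = 7.5 × 0.072 L/cmH2O = 0.54 s.
Exhaled fraction f = 1 − e^(−t/τ) → t = −τ·ln(1 − f) = −0.54·ln(0.02) = 2.112 s.

2.11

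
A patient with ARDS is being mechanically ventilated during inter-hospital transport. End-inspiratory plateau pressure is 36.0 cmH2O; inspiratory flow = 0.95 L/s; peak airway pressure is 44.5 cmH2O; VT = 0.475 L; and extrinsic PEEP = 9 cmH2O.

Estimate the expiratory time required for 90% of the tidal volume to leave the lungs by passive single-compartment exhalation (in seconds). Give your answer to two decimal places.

R = (PIP − Pplat)/V̇ = (44.5 − 36.0) / 0.95 = 8.5/0.95 = 8.947 cmH2O·s/L.
C = Vt/(Pplat − PEEP) = 475.0 / (36.0 − 9) = 475.0/27.0 = 17.593 mL/cmH2O.
τ = R × C = 8.947 × 0.01759 L/cmH2O = 0.1574 s.
t = −τ·ln(1 − 0.90) = −0.1574·ln(0.1) = 0.3624 s.

0.36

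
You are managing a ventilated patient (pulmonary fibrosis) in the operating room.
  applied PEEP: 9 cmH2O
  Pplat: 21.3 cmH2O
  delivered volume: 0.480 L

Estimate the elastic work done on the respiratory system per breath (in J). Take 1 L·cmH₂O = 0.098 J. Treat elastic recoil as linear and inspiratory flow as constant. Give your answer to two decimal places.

Elastic work ≈ ½ × (Pplat − PEEP) × Vt = 0.5 × (21.3 − 9) × 0.480 L = 0.5 × 12.3 × 0.480 = 2.952 L·cmH2O.
× 0.098 J/(L·cmH2O) → 0.2893 J.

0.29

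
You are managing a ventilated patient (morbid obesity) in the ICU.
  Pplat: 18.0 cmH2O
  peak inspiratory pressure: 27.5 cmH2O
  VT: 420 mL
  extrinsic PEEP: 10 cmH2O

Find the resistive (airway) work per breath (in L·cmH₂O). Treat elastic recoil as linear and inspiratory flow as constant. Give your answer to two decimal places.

With constant inspiratory flow the resistive pressure is constant at PIP − Pplat = 27.5 − 18.0 = 9.5 cmH2O, so resistive work = 9.5 × 0.420 = 3.99 L·cmH2O.

3.99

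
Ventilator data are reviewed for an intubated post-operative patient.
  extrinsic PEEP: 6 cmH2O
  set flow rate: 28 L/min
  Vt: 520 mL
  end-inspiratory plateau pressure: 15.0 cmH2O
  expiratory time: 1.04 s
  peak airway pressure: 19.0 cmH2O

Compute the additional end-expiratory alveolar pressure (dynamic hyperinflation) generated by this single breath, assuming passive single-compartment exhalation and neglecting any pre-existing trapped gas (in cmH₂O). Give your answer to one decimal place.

Flow: 28 L/min ÷ 60 = 0.4667 L/s.
R = (PIP − Pplat)/V̇ = (19.0 − 15.0) / 0.4667 = 4.0/0.4667 = 8.571 cmH2O·s/L.
C = Vt/(Pplat − PEEP) = 520.0 / (15.0 − 6) = 520.0/9.0 = 57.778 mL/cmH2O.
τ = R × C = 8.571 × 0.05778 L/cmH2O = 0.4952 s.
Fraction remaining = e^(−Te/τ) = e^(−1.04/0.4952) = 0.1224; trapped volume = 520.0 × 0.1224 = 63.648 mL.
Additional alveolar pressure from trapping ≈ V_trapped / C = 63.648 / 57.778 = 1.102 cmH2O.

1.1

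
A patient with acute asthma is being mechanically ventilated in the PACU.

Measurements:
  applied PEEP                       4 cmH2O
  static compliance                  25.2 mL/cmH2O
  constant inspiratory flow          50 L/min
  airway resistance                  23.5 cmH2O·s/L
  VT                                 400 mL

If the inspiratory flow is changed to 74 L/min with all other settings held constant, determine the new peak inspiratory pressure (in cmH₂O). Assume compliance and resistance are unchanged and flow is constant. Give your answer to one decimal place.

48.9

Flow: 50 L/min ÷ 60 = 0.8333 L/s.
New flow: 74 L/min ÷ 60 = 1.2333 L/s.
PIP = Vt/C + R·V̇ + PEEP (constant-flow equation of motion).
Only the resistive term changes: ΔPIP = R × ΔV̇ = 23.5 × (1.2333 − 0.8333) = 23.5 × 0.4 = 9.4 cmH2O.
Original PIP = 400/25.2 + 23.5×0.8333 + 4 = 39.456 cmH2O; new PIP = 39.456 + (9.4) = 48.856 cmH2O.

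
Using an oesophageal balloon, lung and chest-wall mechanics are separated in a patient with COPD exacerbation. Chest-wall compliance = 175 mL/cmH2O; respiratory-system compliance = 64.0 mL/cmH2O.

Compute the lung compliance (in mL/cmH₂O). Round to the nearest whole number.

1/CL = 1/Crs − 1/Ccw.
1/CL = 1/64.0 − 1/175 = 0.009911.
CL = 100.9 mL/cmH2O.

101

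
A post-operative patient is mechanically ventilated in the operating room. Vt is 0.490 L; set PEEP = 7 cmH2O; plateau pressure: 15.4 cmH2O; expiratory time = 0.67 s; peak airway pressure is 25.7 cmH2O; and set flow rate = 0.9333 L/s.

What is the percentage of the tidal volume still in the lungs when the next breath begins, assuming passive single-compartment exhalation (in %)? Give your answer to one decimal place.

R = (PIP − Pplat)/V̇ = (25.7 − 15.4) / 0.9333 = 10.3/0.9333 = 11.036 cmH2O·s/L.
C = Vt/(Pplat − PEEP) = 490.0 / (15.4 − 7) = 490.0/8.4 = 58.333 mL/cmH2O.
τ = R × C = 11.036 × 0.05833 L/cmH2O = 0.6437 s.
Fraction remaining at end-expiration = e^(−Te/τ) = e^(−0.67/0.6437) = 0.3532 → 35.32%.

35.3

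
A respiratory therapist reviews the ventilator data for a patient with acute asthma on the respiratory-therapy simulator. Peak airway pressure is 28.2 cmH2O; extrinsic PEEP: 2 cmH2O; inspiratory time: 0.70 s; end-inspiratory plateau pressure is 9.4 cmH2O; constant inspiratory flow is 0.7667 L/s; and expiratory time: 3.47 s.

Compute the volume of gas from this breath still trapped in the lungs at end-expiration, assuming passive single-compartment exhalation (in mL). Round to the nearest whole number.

76

Vt = flow × Ti = 0.7667 L/s × 0.70 s × 1000 mL/L = 536.69 mL.
R = (PIP − Pplat)/V̇ = (28.2 − 9.4) / 0.7667 = 18.8/0.7667 = 24.521 cmH2O·s/L.
C = Vt/(Pplat − PEEP) = 536.69 / (9.4 − 2) = 536.69/7.4 = 72.526 mL/cmH2O.
τ = R × C = 24.521 × 0.07253 L/cmH2O = 1.779 s.
Fraction remaining = e^(−Te/τ) = e^(−3.47/1.779) = 0.1422.
Trapped volume = 536.69 × 0.1422 = 76.317 mL.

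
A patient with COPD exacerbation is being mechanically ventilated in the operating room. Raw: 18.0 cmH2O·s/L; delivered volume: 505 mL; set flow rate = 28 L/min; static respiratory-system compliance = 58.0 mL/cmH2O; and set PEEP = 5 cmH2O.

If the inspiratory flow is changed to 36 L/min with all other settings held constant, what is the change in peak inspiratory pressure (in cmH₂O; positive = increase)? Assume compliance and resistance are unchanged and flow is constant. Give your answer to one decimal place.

2.4

Flow: 28 L/min ÷ 60 = 0.4667 L/s.
New flow: 36 L/min ÷ 60 = 0.6 L/s.
PIP = Vt/C + R·V̇ + PEEP (constant-flow equation of motion).
Only the resistive term changes: ΔPIP = R × ΔV̇ = 18.0 × (0.6 − 0.4667) = 18.0 × 0.1333 = 2.399 cmH2O.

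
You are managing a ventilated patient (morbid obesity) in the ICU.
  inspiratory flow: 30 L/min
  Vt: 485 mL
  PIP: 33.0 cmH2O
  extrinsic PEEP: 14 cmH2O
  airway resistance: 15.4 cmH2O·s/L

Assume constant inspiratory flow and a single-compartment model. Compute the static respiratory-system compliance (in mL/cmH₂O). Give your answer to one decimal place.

42.9

Flow: 30 L/min ÷ 60 = 0.5 L/s.
Equation of motion (constant flow): PIP = Vt/C + R·V̇ + PEEP.
Vt/C = PIP − R·V̇ − PEEP = 33.0 − 15.4×0.5 − 14 = 33.0 − 7.7 − 14 = 11.3 cmH2O.
C = Vt / 11.3 = 485 / 11.3 = 42.92 mL/cmH2O.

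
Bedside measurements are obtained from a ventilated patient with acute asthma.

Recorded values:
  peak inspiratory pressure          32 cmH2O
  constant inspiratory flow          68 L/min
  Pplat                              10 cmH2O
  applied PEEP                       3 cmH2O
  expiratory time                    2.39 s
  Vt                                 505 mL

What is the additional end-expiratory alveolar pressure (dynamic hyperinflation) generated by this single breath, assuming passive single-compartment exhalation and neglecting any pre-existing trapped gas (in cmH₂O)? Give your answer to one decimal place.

Flow: 68 L/min ÷ 60 = 1.1333 L/s.
R = (PIP − Pplat)/V̇ = (32 − 10) / 1.1333 = 22.0/1.1333 = 19.412 cmH2O·s/L.
C = Vt/(Pplat − PEEP) = 505.0 / (10 − 3) = 505.0/7.0 = 72.143 mL/cmH2O.
τ = R × C = 19.412 × 0.07214 L/cmH2O = 1.4 s.
Fraction remaining = e^(−Te/τ) = e^(−2.39/1.4) = 0.1814; trapped volume = 505.0 × 0.1814 = 91.607 mL.
Additional alveolar pressure from trapping ≈ V_trapped / C = 91.607 / 72.143 = 1.27 cmH2O.

1.3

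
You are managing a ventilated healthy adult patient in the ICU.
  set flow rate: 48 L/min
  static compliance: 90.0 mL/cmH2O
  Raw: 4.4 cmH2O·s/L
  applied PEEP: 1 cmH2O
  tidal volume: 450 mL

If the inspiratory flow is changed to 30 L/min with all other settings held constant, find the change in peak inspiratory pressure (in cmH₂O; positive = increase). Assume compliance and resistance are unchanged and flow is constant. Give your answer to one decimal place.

Flow: 48 L/min ÷ 60 = 0.8 L/s.
New flow: 30 L/min ÷ 60 = 0.5 L/s.
PIP = Vt/C + R·V̇ + PEEP (constant-flow equation of motion).
Only the resistive term changes: ΔPIP = R × ΔV̇ = 4.4 × (0.5 − 0.8) = 4.4 × -0.3 = -1.32 cmH2O.

-1.3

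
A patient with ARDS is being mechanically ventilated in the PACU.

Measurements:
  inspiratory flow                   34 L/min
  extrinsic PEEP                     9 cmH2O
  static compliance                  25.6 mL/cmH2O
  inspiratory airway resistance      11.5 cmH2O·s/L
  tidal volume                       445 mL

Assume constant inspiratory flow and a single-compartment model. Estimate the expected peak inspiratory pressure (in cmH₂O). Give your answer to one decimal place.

Flow: 34 L/min ÷ 60 = 0.5667 L/s.
Equation of motion (constant flow): PIP = Vt/C + R·V̇ + PEEP.
PIP = 445/25.6 + 11.5×0.5667 + 9 = 17.383 + 6.517 + 9 = 32.9 cmH2O.

32.9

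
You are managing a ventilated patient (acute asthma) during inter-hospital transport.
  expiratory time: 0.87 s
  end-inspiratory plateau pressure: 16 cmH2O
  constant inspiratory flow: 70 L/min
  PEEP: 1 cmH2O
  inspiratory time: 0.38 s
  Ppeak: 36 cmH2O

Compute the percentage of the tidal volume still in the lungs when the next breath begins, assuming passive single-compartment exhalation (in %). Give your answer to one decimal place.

Flow: 70 L/min ÷ 60 = 1.1667 L/s.
Vt = flow × Ti = 1.1667 L/s × 0.38 s × 1000 mL/L = 443.35 mL.
R = (PIP − Pplat)/V̇ = (36 − 16) / 1.1667 = 20.0/1.1667 = 17.142 cmH2O·s/L.
C = Vt/(Pplat − PEEP) = 443.35 / (16 − 1) = 443.35/15.0 = 29.557 mL/cmH2O.
τ = R × C = 17.142 × 0.02956 L/cmH2O = 0.5067 s.
Fraction remaining at end-expiration = e^(−Te/τ) = e^(−0.87/0.5067) = 0.1796 → 17.96%.

18.0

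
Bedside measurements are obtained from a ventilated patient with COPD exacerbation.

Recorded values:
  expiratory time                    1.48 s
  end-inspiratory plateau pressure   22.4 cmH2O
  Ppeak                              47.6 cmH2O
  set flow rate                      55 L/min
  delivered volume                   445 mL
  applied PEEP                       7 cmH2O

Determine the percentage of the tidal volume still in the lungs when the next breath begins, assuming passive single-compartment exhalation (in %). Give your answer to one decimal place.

Flow: 55 L/min ÷ 60 = 0.9167 L/s.
R = (PIP − Pplat)/V̇ = (47.6 − 22.4) / 0.9167 = 25.2/0.9167 = 27.49 cmH2O·s/L.
C = Vt/(Pplat − PEEP) = 445.0 / (22.4 − 7) = 445.0/15.4 = 28.896 mL/cmH2O.
τ = R × C = 27.49 × 0.0289 L/cmH2O = 0.7945 s.
Fraction remaining at end-expiration = e^(−Te/τ) = e^(−1.48/0.7945) = 0.1552 → 15.52%.

15.5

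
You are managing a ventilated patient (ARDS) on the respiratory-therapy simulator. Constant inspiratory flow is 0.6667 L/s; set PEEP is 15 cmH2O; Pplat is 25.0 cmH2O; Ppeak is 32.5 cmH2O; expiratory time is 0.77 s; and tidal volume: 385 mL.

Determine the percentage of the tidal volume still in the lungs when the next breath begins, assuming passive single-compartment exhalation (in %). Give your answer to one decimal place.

16.9

R = (PIP − Pplat)/V̇ = (32.5 − 25.0) / 0.6667 = 7.5/0.6667 = 11.249 cmH2O·s/L.
C = Vt/(Pplat − PEEP) = 385.0 / (25.0 − 15) = 385.0/10.0 = 38.5 mL/cmH2O.
τ = R × C = 11.249 × 0.0385 L/cmH2O = 0.4331 s.
Fraction remaining at end-expiration = e^(−Te/τ) = e^(−0.77/0.4331) = 0.169 → 16.9%.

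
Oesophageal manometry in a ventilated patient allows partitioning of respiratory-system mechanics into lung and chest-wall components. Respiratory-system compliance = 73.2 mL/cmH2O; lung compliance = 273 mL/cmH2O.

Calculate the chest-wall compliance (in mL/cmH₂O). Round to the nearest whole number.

100

1/Ccw = 1/Crs − 1/CL.
1/Ccw = 1/73.2 − 1/273 = 0.009998.
Ccw = 100.02 mL/cmH2O.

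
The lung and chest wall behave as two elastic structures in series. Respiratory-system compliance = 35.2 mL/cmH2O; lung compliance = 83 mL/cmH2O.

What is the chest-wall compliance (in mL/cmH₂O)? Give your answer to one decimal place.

1/Ccw = 1/Crs − 1/CL.
1/Ccw = 1/35.2 − 1/83 = 0.01636.
Ccw = 61.125 mL/cmH2O.

61.1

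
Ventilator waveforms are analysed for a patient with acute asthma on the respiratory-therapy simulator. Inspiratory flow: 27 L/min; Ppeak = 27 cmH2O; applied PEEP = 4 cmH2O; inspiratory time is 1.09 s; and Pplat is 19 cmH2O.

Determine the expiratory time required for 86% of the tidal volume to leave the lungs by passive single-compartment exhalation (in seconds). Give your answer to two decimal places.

Flow: 27 L/min ÷ 60 = 0.45 L/s.
Vt = flow × Ti = 0.45 L/s × 1.09 s × 1000 mL/L = 490.5 mL.
R = (PIP − Pplat)/V̇ = (27 − 19) / 0.45 = 8.0/0.45 = 17.778 cmH2O·s/L.
C = Vt/(Pplat − PEEP) = 490.5 / (19 − 4) = 490.5/15.0 = 32.7 mL/cmH2O.
τ = R × C = 17.778 × 0.0327 L/cmH2O = 0.5813 s.
t = −τ·ln(1 − 0.86) = −0.5813·ln(0.14) = 1.143 s.

1.14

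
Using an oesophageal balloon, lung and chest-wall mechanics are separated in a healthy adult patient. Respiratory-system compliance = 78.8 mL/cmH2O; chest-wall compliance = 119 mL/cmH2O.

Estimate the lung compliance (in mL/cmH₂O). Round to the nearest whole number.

1/CL = 1/Crs − 1/Ccw.
1/CL = 1/78.8 − 1/119 = 0.004287.
CL = 233.26 mL/cmH2O.

233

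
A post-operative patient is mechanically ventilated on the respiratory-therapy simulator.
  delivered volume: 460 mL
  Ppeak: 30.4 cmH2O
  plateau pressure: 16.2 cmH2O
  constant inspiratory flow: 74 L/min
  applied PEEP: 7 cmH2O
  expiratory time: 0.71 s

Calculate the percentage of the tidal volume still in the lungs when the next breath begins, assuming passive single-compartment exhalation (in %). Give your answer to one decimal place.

Flow: 74 L/min ÷ 60 = 1.2333 L/s.
R = (PIP − Pplat)/V̇ = (30.4 − 16.2) / 1.2333 = 14.2/1.2333 = 11.514 cmH2O·s/L.
C = Vt/(Pplat − PEEP) = 460.0 / (16.2 − 7) = 460.0/9.2 = 50.0 mL/cmH2O.
τ = R × C = 11.514 × 0.05 L/cmH2O = 0.5757 s.
Fraction remaining at end-expiration = e^(−Te/τ) = e^(−0.71/0.5757) = 0.2913 → 29.13%.

29.1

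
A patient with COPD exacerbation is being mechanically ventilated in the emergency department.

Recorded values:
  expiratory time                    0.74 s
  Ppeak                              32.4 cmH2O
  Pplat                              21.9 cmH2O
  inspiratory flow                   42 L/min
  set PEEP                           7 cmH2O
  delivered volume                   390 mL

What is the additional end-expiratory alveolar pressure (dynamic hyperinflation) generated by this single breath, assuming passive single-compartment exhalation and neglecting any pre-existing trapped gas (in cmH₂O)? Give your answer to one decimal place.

2.3

Flow: 42 L/min ÷ 60 = 0.7 L/s.
R = (PIP − Pplat)/V̇ = (32.4 − 21.9) / 0.7 = 10.5/0.7 = 15.0 cmH2O·s/L.
C = Vt/(Pplat − PEEP) = 390.0 / (21.9 − 7) = 390.0/14.9 = 26.174 mL/cmH2O.
τ = R × C = 15.0 × 0.02617 L/cmH2O = 0.3926 s.
Fraction remaining = e^(−Te/τ) = e^(−0.74/0.3926) = 0.1518; trapped volume = 390.0 × 0.1518 = 59.202 mL.
Additional alveolar pressure from trapping ≈ V_trapped / C = 59.202 / 26.174 = 2.262 cmH2O.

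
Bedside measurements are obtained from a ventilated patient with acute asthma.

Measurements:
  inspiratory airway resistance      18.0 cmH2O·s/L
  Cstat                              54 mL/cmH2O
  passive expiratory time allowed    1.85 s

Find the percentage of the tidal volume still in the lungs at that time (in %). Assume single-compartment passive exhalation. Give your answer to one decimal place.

τ = R × C = 18.0 × 54 mL/cmH2O = 18.0 × 0.054 L/cmH2O = 0.972 s.
Passive exhalation: V(t)/V₀ = e^(−t/τ) = e^(−1.85/0.972) = 0.1491.
Fraction remaining = 0.1491 → 14.91%.

14.9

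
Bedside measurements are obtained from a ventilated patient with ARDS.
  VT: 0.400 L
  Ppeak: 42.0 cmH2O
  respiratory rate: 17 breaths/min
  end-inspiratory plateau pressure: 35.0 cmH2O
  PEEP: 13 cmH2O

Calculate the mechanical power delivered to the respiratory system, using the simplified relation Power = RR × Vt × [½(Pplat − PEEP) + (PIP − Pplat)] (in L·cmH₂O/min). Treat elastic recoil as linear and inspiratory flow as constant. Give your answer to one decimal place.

Per-breath work = Vt × [½(Pplat−PEEP) + (PIP−Pplat)] = 0.400 × [0.5×22.0 + 7.0] = 0.400 × 18.0 = 7.2 L·cmH2O.
Power = 17 × 7.2 = 122.4 L·cmH2O/min.

122.4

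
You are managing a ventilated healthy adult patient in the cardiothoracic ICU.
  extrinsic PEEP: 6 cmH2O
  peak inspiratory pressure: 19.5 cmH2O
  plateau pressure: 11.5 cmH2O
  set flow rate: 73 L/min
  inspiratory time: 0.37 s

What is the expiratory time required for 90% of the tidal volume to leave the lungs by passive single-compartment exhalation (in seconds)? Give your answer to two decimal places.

1.24

Flow: 73 L/min ÷ 60 = 1.2167 L/s.
Vt = flow × Ti = 1.2167 L/s × 0.37 s × 1000 mL/L = 450.18 mL.
R = (PIP − Pplat)/V̇ = (19.5 − 11.5) / 1.2167 = 8.0/1.2167 = 6.575 cmH2O·s/L.
C = Vt/(Pplat − PEEP) = 450.18 / (11.5 − 6) = 450.18/5.5 = 81.851 mL/cmH2O.
τ = R × C = 6.575 × 0.08185 L/cmH2O = 0.5382 s.
t = −τ·ln(1 − 0.90) = −0.5382·ln(0.1) = 1.239 s.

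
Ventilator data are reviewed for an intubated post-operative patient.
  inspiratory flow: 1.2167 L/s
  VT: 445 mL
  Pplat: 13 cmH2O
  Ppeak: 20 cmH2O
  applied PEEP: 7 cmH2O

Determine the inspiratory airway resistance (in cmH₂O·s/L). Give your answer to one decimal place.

5.8

Raw = (PIP − Pplat) / flow = (20 − 13) / 1.2167 = 7.0 / 1.2167 = 5.753 cmH2O·s/L.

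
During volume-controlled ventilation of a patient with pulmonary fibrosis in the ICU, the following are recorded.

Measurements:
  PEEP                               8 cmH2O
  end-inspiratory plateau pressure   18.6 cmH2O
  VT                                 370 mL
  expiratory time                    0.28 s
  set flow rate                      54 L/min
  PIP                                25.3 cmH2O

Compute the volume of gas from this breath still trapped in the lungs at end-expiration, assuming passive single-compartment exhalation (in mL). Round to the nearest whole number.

126

Flow: 54 L/min ÷ 60 = 0.9 L/s.
R = (PIP − Pplat)/V̇ = (25.3 − 18.6) / 0.9 = 6.7/0.9 = 7.444 cmH2O·s/L.
C = Vt/(Pplat − PEEP) = 370.0 / (18.6 − 8) = 370.0/10.6 = 34.906 mL/cmH2O.
τ = R × C = 7.444 × 0.03491 L/cmH2O = 0.2599 s.
Fraction remaining = e^(−Te/τ) = e^(−0.28/0.2599) = 0.3405.
Trapped volume = 370.0 × 0.3405 = 125.99 mL.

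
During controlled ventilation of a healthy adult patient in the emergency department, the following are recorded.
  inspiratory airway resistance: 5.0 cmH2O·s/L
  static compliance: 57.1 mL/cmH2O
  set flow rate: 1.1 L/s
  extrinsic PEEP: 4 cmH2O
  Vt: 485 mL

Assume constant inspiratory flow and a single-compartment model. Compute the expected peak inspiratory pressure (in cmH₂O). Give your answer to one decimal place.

18.0

Equation of motion (constant flow): PIP = Vt/C + R·V̇ + PEEP.
PIP = 485/57.1 + 5.0×1.1 + 4 = 8.494 + 5.5 + 4 = 17.994 cmH2O.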